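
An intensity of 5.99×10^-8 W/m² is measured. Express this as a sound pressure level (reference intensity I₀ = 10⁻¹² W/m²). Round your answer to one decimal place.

Dividing by I₀ shifts the exponent by 12: I/I₀ = 5.99×10^4.
L = 10·(0.7774 + 4) = 47.77 dB.

47.8 dB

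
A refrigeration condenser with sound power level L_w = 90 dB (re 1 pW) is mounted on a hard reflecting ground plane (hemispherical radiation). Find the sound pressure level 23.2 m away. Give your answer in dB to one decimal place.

54.7 dB

Free-field hemispherical radiation: L_p = L_w − 10·log₁₀(2π·r²), r = 23.2 m.
2π·r² = 3382 m², 10·log₁₀ of that is 35.292 dB.
L_p = 90 − 35.292 = 54.71 dB.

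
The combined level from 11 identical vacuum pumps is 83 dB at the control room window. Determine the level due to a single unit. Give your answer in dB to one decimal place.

For N identical incoherent sources L_total = L₁ + 10·log₁₀ N, so L₁ = 83 − 10·log₁₀(11) = 83 − 10.414.

72.6 dB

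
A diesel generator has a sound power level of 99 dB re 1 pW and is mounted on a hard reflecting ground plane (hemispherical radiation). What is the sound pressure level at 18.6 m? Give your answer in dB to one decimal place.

65.6 dB

L_p = L_w − 10·log₁₀(2π·r²) with r = 18.6 m.
2π·r² = 2174 m², 10·log₁₀ of that is 33.372 dB.
L_p = 99 − 33.372 = 65.63 dB.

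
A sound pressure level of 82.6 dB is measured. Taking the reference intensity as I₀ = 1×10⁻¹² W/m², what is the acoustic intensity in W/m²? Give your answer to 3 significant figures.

I = I₀·10^(L/10) = 10⁻¹² × 10^(82.6/10) = 10^(-3.740).

0.000182 W/m²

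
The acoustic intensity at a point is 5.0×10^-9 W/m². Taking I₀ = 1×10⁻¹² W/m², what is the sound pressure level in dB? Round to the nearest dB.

I/I₀ = 5.0×10^-9/10⁻¹² = 5.0×10^3, and L = 10·log₁₀(I/I₀).
L = 10·(0.6990 + 3) = 36.99 dB.

37 dB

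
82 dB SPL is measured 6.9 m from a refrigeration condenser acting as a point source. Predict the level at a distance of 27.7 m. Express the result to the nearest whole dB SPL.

Point-source attenuation: ΔL = 20·log₁₀(r₂/r₁) = 20·log₁₀(27.7/6.9) = 12.073 dB.
L₂ = 82 − 20·log₁₀(27.7/6.9) = 82 − 12.073 = 69.93 dB SPL.

70 dB SPL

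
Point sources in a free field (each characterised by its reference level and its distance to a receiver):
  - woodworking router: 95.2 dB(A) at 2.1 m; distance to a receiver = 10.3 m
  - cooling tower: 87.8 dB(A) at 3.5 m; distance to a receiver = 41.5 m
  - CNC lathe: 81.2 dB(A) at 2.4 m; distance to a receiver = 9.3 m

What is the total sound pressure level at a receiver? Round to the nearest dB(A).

82 dB(A)

Propagate each source to the receiver with L = L_ref − 20·log₁₀(r/r_ref), then add intensities.
woodworking router: 95.2 − 20·log₁₀(10.3/2.1) = 95.2 − 13.81 = 81.39 dB(A).
cooling tower: 87.8 − 20·log₁₀(41.5/3.5) = 87.8 − 21.48 = 66.32 dB(A).
CNC lathe: 81.2 − 20·log₁₀(9.3/2.4) = 81.2 − 11.77 = 69.43 dB(A).
Σ 10^(L/10) = 1.507e+08 → L_total = 10·log₁₀(1.507e+08) = 81.78 dB(A).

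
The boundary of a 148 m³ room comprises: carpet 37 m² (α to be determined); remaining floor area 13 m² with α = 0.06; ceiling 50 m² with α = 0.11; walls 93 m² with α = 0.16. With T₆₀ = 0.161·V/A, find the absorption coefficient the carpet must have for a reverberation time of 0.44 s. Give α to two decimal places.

0.89

A = 0.161·V/T₆₀ = 0.161·148/0.44 = 54.15 m² sabins.
Absorption from the other surfaces = 13·0.06 + 50·0.11 + 93·0.16 = 21.16 m², so the carpet must supply 32.99 m² over 37 m².
α = 32.99/37 = 0.892.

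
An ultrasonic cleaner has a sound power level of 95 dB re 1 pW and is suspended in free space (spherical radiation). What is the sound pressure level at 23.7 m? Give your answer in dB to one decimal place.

Free-field spherical radiation: L_p = L_w − 10·log₁₀(4π·r²), r = 23.7 m.
4π·r² = 7058 m², 10·log₁₀ of that is 38.487 dB.
L_p = 95 − 38.487 = 56.51 dB.

56.5 dB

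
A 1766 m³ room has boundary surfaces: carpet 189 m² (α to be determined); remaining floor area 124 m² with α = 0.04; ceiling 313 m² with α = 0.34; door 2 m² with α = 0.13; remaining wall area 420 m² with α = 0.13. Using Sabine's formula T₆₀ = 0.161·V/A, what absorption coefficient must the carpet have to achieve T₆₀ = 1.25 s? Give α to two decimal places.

0.32

Required total absorption A = 0.161·1766/1.25 = 227.46 m².
Absorption from the other surfaces = 124·0.04 + 313·0.34 + 2·0.13 + 420·0.13 = 166.24 m², so the carpet must supply 61.22 m² over 189 m².
α = 61.22/189 = 0.324.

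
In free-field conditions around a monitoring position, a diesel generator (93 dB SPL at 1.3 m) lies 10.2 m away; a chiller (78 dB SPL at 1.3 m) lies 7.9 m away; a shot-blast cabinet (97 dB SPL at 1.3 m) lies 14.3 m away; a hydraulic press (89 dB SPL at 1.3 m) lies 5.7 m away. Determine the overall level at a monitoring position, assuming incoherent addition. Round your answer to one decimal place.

Apply inverse-square spreading to bring every level to the receiver, then sum 10^(L/10).
diesel generator: 93 − 20·log₁₀(10.2/1.3) = 93 − 17.89 = 75.11 dB SPL.
chiller: 78 − 20·log₁₀(7.9/1.3) = 78 − 15.67 = 62.33 dB SPL.
shot-blast cabinet: 97 − 20·log₁₀(14.3/1.3) = 97 − 20.83 = 76.17 dB SPL.
hydraulic press: 89 − 20·log₁₀(5.7/1.3) = 89 − 12.84 = 76.16 dB SPL.
Σ 10^(L/10) = 1.169e+08 → L_total = 10·log₁₀(1.169e+08) = 80.68 dB SPL.

80.7 dB SPL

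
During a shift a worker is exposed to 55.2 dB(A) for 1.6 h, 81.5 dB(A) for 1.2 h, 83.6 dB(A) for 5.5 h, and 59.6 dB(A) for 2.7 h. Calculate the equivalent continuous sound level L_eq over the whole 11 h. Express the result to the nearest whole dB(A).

81 dB(A)

L_eq = 10·log₁₀[(1/T)·Σ tᵢ·10^(Lᵢ/10)] with T = 11 h.
Σ tᵢ·10^(Lᵢ/10) = 1.6·10^(55.2/10) + 1.2·10^(81.5/10) + 5.5·10^(83.6/10) + 2.7·10^(59.6/10) = 1.432e+09.
L_eq = 10·log₁₀(1.432e+09/11) = 81.15 dB(A).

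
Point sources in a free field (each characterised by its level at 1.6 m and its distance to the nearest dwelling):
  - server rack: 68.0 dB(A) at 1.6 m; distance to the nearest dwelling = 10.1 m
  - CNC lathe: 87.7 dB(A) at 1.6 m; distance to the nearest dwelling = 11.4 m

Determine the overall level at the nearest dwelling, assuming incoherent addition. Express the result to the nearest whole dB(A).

First find each source's level at the receiver (point-source: −20·log₁₀(r/r_ref)), then combine on an intensity basis.
server rack: 68.0 − 20·log₁₀(10.1/1.6) = 68.0 − 16.00 = 52.00 dB(A).
CNC lathe: 87.7 − 20·log₁₀(11.4/1.6) = 87.7 − 17.06 = 70.64 dB(A).
Σ 10^(L/10) = 1.176e+07 → L_total = 10·log₁₀(1.176e+07) = 70.70 dB(A).

71 dB(A)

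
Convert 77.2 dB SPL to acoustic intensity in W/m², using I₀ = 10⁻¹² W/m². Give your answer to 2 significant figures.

5.2e-05 W/m²

I = I₀·10^(L/10) = 10⁻¹² × 10^(77.2/10) = 10^(-4.280).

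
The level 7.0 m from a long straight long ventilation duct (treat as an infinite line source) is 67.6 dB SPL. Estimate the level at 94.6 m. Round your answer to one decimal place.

56.3 dB SPL

Line-source attenuation: ΔL = 10·log₁₀(r₂/r₁) = 10·log₁₀(94.6/7.0) = 11.308 dB.
L₂ = 67.6 − 10·log₁₀(94.6/7.0) = 67.6 − 11.308 = 56.29 dB SPL.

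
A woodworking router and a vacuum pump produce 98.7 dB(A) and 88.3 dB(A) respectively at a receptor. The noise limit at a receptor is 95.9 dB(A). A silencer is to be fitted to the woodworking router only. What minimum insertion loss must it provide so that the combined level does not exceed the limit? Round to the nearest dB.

Fixed contribution from the other source: Σ 10^(L/10) = 10^(88.3/10) = 6.761e+08 (88.30 dB(A)).
To meet 95.9 dB(A) overall, the treated woodworking router may contribute at most 10^(95.9/10) − 6.761e+08 = 3.214e+09, i.e. 95.07 dB(A).
So the woodworking router must be reduced from 98.7 to 95.07 dB(A): IL = 3.63 dB.

4 dB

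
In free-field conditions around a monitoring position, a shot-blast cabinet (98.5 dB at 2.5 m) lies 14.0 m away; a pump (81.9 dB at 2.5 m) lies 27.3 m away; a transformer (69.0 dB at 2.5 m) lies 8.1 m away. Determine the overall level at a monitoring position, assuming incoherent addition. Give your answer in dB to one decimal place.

83.6 dB

Propagate each source to the receiver with L = L_ref − 20·log₁₀(r/r_ref), then add intensities.
shot-blast cabinet: 98.5 − 20·log₁₀(14.0/2.5) = 98.5 − 14.96 = 83.54 dB.
pump: 81.9 − 20·log₁₀(27.3/2.5) = 81.9 − 20.76 = 61.14 dB.
transformer: 69.0 − 20·log₁₀(8.1/2.5) = 69.0 − 10.21 = 58.79 dB.
Σ 10^(L/10) = 2.278e+08 → L_total = 10·log₁₀(2.278e+08) = 83.58 dB.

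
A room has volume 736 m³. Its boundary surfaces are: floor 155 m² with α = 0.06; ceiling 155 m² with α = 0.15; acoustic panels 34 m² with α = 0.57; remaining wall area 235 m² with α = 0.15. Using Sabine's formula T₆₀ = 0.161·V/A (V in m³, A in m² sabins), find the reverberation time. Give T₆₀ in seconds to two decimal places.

Summing Sᵢαᵢ: 155·0.06 + 155·0.15 + 34·0.57 + 235·0.15 = 87.18 m².
T₆₀ = 0.161·V/A = 0.161·736/87.18 = 1.359 s.

1.36 s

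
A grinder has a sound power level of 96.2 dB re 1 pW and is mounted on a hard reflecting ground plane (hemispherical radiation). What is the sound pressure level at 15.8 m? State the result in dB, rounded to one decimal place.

64.2 dB

L_p = L_w − 10·log₁₀(2π·r²) with r = 15.8 m.
2π·r² = 1569 m², 10·log₁₀ of that is 31.955 dB.
L_p = 96.2 − 31.955 = 64.25 dB.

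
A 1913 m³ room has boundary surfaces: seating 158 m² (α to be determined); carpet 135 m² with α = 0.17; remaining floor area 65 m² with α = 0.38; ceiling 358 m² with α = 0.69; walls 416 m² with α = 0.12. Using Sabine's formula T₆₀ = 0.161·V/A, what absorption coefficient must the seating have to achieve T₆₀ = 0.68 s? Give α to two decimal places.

0.69

Required total absorption A = 0.161·1913/0.68 = 452.93 m².
Absorption from the other surfaces = 135·0.17 + 65·0.38 + 358·0.69 + 416·0.12 = 344.59 m², so the seating must supply 108.34 m² over 158 m².
α = 108.34/158 = 0.686.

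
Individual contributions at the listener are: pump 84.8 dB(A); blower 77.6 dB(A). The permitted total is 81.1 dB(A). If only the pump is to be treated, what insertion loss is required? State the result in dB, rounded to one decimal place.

Fixed contribution from the other source: Σ 10^(L/10) = 10^(77.6/10) = 5.754e+07 (77.60 dB(A)).
The limit corresponds to 10^(81.1/10) = 1.288e+08; subtracting the fixed part leaves 7.128e+07 for the pump, i.e. 78.53 dB(A).
Required insertion loss = 84.8 − 78.53 = 6.27 dB.

6.3 dB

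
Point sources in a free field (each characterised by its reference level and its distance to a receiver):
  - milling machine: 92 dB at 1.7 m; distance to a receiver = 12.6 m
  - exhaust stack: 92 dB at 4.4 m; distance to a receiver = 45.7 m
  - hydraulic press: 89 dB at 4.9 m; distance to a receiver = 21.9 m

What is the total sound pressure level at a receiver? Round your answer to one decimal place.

Propagate each source to the receiver with L = L_ref − 20·log₁₀(r/r_ref), then add intensities.
milling machine: 92 − 20·log₁₀(12.6/1.7) = 92 − 17.40 = 74.60 dB.
exhaust stack: 92 − 20·log₁₀(45.7/4.4) = 92 − 20.33 = 71.67 dB.
hydraulic press: 89 − 20·log₁₀(21.9/4.9) = 89 − 13.00 = 76.00 dB.
Σ 10^(L/10) = 8.331e+07 → L_total = 10·log₁₀(8.331e+07) = 79.21 dB.

79.2 dB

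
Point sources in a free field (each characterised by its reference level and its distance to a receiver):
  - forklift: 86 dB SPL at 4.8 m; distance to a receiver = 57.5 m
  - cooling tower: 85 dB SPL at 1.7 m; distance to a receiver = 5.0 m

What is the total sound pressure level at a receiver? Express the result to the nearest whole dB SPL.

76 dB SPL

Propagate each source to the receiver with L = L_ref − 20·log₁₀(r/r_ref), then add intensities.
forklift: 86 − 20·log₁₀(57.5/4.8) = 86 − 21.57 = 64.43 dB SPL.
cooling tower: 85 − 20·log₁₀(5.0/1.7) = 85 − 9.37 = 75.63 dB SPL.
Σ 10^(L/10) = 3.933e+07 → L_total = 10·log₁₀(3.933e+07) = 75.95 dB SPL.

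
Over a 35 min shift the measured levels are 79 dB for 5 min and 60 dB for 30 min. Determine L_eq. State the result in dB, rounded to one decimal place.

L_eq = 10·log₁₀[(1/T)·Σ tᵢ·10^(Lᵢ/10)] with T = 35 min.
Σ tᵢ·10^(Lᵢ/10) = 5·10^(79/10) + 30·10^(60/10) = 4.272e+08.
L_eq = 10·log₁₀(4.272e+08/35) = 70.87 dB.

70.9 dB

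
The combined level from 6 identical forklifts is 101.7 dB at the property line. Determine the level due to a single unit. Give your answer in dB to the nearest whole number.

6 equal contributions raise the level by 10·log₁₀ 6 = 7.782 dB, so each unit alone gives 101.7 − 7.782.

94 dB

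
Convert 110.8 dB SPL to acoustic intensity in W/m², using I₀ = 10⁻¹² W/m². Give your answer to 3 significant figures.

0.120 W/m²

L = 10·log₁₀(I/I₀) ⇒ I = I₀·10^(L/10) = 10⁻¹² × 10^11.08.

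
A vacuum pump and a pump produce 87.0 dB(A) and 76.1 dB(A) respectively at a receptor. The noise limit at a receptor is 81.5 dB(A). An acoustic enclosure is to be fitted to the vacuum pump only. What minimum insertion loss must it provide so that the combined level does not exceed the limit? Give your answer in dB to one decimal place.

Everything except the vacuum pump sums to 10^(76.1/10) = 4.074e+07 in linear terms, 76.10 dB(A).
The limit corresponds to 10^(81.5/10) = 1.413e+08; subtracting the fixed part leaves 1.005e+08 for the vacuum pump, i.e. 80.02 dB(A).
So the vacuum pump must be reduced from 87.0 to 80.02 dB(A): IL = 6.98 dB.

7.0 dB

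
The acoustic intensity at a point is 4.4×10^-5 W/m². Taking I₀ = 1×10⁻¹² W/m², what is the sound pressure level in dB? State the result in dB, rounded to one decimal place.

I/I₀ = 4.4×10^-5/10⁻¹² = 4.4×10^7, and L = 10·log₁₀(I/I₀).
L = 10·(0.6435 + 7) = 76.43 dB.

76.4 dB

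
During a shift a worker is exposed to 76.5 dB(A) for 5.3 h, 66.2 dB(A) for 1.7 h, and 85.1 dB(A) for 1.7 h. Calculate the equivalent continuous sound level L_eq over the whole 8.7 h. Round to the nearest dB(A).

80 dB(A)

The energy average is taken in the linear domain: L_eq = 10·log₁₀[(Σ tᵢ·10^(Lᵢ/10))/T], T = 8.7 h.
Σ tᵢ·10^(Lᵢ/10) = 5.3·10^(76.5/10) + 1.7·10^(66.2/10) + 1.7·10^(85.1/10) = 7.939e+08.
L_eq = 10·log₁₀(7.939e+08/8.7) = 79.60 dB(A).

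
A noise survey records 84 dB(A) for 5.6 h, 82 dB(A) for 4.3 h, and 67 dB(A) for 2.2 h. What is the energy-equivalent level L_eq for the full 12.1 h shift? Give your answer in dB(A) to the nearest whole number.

82 dB(A)

The energy average is taken in the linear domain: L_eq = 10·log₁₀[(Σ tᵢ·10^(Lᵢ/10))/T], T = 12.1 h.
Σ tᵢ·10^(Lᵢ/10) = 5.6·10^(84/10) + 4.3·10^(82/10) + 2.2·10^(67/10) = 2.099e+09.
L_eq = 10·log₁₀(2.099e+09/12.1) = 82.39 dB(A).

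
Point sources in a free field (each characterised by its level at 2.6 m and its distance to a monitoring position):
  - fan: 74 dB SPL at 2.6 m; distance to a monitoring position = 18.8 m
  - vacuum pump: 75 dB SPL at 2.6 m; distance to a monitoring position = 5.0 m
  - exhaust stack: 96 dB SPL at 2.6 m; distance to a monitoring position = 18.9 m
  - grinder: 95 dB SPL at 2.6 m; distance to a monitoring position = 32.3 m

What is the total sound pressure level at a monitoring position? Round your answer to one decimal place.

First find each source's level at the receiver (point-source: −20·log₁₀(r/r_ref)), then combine on an intensity basis.
fan: 74 − 20·log₁₀(18.8/2.6) = 74 − 17.18 = 56.82 dB SPL.
vacuum pump: 75 − 20·log₁₀(5.0/2.6) = 75 − 5.68 = 69.32 dB SPL.
exhaust stack: 96 − 20·log₁₀(18.9/2.6) = 96 − 17.23 = 78.77 dB SPL.
grinder: 95 − 20·log₁₀(32.3/2.6) = 95 − 21.88 = 73.12 dB SPL.
Σ 10^(L/10) = 1.049e+08 → L_total = 10·log₁₀(1.049e+08) = 80.21 dB SPL.

80.2 dB SPL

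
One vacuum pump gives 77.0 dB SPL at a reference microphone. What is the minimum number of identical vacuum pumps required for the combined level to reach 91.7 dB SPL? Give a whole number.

N identical sources give L₁ + 10·log₁₀ N, so require 10·log₁₀ N ≥ 91.7 − 77.0 = 14.7 dB.
N ≥ 10^(14.7/10) = 29.512, so N = 30.

30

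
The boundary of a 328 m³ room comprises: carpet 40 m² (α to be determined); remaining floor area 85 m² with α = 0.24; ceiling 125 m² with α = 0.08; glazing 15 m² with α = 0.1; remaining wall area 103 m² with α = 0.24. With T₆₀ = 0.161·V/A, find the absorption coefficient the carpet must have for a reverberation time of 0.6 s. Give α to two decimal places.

Required total absorption A = 0.161·328/0.6 = 88.01 m².
Absorption from the other surfaces = 85·0.24 + 125·0.08 + 15·0.1 + 103·0.24 = 56.62 m², so the carpet must supply 31.39 m² over 40 m².
α = 31.39/40 = 0.785.

0.78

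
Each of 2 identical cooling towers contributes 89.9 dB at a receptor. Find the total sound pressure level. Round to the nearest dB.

N identical incoherent sources raise the level by 10·log₁₀ N.
L_total = 89.9 + 10·log₁₀(2) = 89.9 + 3.010 = 92.91 dB.

93 dB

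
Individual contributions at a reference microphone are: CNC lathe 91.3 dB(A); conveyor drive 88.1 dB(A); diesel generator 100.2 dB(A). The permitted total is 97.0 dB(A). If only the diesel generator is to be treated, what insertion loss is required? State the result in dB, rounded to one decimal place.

5.4 dB

Everything except the diesel generator sums to 10^(91.3/10) + 10^(88.1/10) = 1.995e+09 in linear terms, 93.00 dB(A).
To meet 97.0 dB(A) overall, the treated diesel generator may contribute at most 10^(97.0/10) − 1.995e+09 = 3.017e+09, i.e. 94.80 dB(A).
So the diesel generator must be reduced from 100.2 to 94.80 dB(A): IL = 5.40 dB.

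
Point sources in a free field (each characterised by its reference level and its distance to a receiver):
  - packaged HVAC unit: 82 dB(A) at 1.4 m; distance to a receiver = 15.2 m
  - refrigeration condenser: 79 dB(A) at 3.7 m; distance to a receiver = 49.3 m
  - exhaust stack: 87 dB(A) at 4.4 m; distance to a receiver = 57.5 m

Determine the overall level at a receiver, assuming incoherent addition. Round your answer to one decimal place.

66.7 dB(A)

First find each source's level at the receiver (point-source: −20·log₁₀(r/r_ref)), then combine on an intensity basis.
packaged HVAC unit: 82 − 20·log₁₀(15.2/1.4) = 82 − 20.71 = 61.29 dB(A).
refrigeration condenser: 79 − 20·log₁₀(49.3/3.7) = 79 − 22.49 = 56.51 dB(A).
exhaust stack: 87 − 20·log₁₀(57.5/4.4) = 87 − 22.32 = 64.68 dB(A).
Σ 10^(L/10) = 4.727e+06 → L_total = 10·log₁₀(4.727e+06) = 66.75 dB(A).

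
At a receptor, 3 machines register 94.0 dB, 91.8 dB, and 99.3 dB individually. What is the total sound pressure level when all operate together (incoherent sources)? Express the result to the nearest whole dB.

101 dB

Incoherent sources combine by intensity addition: L_total = 10·log₁₀(Σ 10^(L_i/10)).
Σ 10^(L/10) = 10^(94.0/10) + 10^(91.8/10) + 10^(99.3/10) = 1.254e+10.
L_total = 10·log₁₀(1.254e+10) = 100.98 dB.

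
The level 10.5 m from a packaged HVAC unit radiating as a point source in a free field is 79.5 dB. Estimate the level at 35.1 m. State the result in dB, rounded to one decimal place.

For a point source, L₂ = L₁ − 20·log₁₀(r₂/r₁).
L₂ = 79.5 − 20·log₁₀(35.1/10.5) = 79.5 − 10.482 = 69.02 dB.

69.0 dB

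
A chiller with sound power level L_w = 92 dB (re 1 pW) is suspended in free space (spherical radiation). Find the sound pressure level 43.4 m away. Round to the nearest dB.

The power spreads over a sphere of area 4π·r², so L_p = L_w − 10·log₁₀(4π·r²).
4π·r² = 2.367e+04 m², 10·log₁₀ of that is 43.742 dB.
L_p = 92 − 43.742 = 48.26 dB.

48 dB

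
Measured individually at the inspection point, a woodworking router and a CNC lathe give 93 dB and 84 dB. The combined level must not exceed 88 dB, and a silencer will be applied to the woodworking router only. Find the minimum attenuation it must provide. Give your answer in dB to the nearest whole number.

Everything except the woodworking router sums to 10^(84/10) = 2.512e+08 in linear terms, 84.00 dB.
To meet 88 dB overall, the treated woodworking router may contribute at most 10^(88/10) − 2.512e+08 = 3.798e+08, i.e. 85.80 dB.
Required insertion loss = 93 − 85.80 = 7.20 dB.

7 dB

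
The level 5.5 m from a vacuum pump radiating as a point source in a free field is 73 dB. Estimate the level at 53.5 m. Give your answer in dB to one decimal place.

53.2 dB

Spherical spreading from a point source gives a 20·log₁₀(r₂/r₁) drop.
L₂ = 73 − 20·log₁₀(53.5/5.5) = 73 − 19.760 = 53.24 dB.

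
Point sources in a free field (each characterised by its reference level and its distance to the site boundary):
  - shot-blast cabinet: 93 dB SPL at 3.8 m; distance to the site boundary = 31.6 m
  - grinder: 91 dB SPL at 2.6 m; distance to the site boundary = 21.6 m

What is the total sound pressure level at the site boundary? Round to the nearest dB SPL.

77 dB SPL

First find each source's level at the receiver (point-source: −20·log₁₀(r/r_ref)), then combine on an intensity basis.
shot-blast cabinet: 93 − 20·log₁₀(31.6/3.8) = 93 − 18.40 = 74.60 dB SPL.
grinder: 91 − 20·log₁₀(21.6/2.6) = 91 − 18.39 = 72.61 dB SPL.
Σ 10^(L/10) = 4.709e+07 → L_total = 10·log₁₀(4.709e+07) = 76.73 dB SPL.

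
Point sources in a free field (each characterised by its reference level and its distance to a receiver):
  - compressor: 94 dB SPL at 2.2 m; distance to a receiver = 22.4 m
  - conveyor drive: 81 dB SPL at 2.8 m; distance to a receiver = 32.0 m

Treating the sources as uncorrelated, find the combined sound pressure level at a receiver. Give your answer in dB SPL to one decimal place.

Propagate each source to the receiver with L = L_ref − 20·log₁₀(r/r_ref), then add intensities.
compressor: 94 − 20·log₁₀(22.4/2.2) = 94 − 20.16 = 73.84 dB SPL.
conveyor drive: 81 − 20·log₁₀(32.0/2.8) = 81 − 21.16 = 59.84 dB SPL.
Σ 10^(L/10) = 2.519e+07 → L_total = 10·log₁₀(2.519e+07) = 74.01 dB SPL.

74.0 dB SPL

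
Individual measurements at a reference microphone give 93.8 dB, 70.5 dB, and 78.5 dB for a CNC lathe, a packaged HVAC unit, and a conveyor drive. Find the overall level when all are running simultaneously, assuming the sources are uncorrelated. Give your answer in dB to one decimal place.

93.9 dB

For uncorrelated sources the intensities add, so convert each level to linear form, sum, and take 10·log₁₀ of the total.
Σ 10^(L/10) = 10^(93.8/10) + 10^(70.5/10) + 10^(78.5/10) = 2.481e+09.
L_total = 10·log₁₀(2.481e+09) = 93.95 dB.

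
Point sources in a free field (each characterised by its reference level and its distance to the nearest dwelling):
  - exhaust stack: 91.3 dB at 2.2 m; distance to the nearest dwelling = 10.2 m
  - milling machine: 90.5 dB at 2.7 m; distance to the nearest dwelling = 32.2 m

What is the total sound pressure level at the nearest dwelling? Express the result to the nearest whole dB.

78 dB

Apply inverse-square spreading to bring every level to the receiver, then sum 10^(L/10).
exhaust stack: 91.3 − 20·log₁₀(10.2/2.2) = 91.3 − 13.32 = 77.98 dB.
milling machine: 90.5 − 20·log₁₀(32.2/2.7) = 90.5 − 21.53 = 68.97 dB.
Σ 10^(L/10) = 7.064e+07 → L_total = 10·log₁₀(7.064e+07) = 78.49 dB.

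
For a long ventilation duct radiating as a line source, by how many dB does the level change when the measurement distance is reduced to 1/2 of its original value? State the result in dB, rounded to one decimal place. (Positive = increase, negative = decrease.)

A line source loses 3 dB per doubling of distance; generally ΔL = −10·log₁₀(r₂/r₁).
ΔL = −10·log₁₀(0.5) = +3.01 dB.

+3.0 dB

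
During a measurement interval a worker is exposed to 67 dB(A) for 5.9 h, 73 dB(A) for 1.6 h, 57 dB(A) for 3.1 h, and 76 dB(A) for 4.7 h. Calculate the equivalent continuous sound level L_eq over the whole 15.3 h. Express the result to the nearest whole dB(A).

L_eq = 10·log₁₀[(1/T)·Σ tᵢ·10^(Lᵢ/10)] with T = 15.3 h.
Σ tᵢ·10^(Lᵢ/10) = 5.9·10^(67/10) + 1.6·10^(73/10) + 3.1·10^(57/10) + 4.7·10^(76/10) = 2.502e+08.
L_eq = 10·log₁₀(2.502e+08/15.3) = 72.14 dB(A).

72 dB(A)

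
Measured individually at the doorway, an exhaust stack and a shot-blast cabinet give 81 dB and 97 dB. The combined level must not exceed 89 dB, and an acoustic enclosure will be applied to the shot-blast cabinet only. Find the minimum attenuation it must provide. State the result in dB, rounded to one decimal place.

8.7 dB

Fixed contribution from the other source: Σ 10^(L/10) = 10^(81/10) = 1.259e+08 (81.00 dB).
To meet 89 dB overall, the treated shot-blast cabinet may contribute at most 10^(89/10) − 1.259e+08 = 6.684e+08, i.e. 88.25 dB.
Required insertion loss = 97 − 88.25 = 8.75 dB.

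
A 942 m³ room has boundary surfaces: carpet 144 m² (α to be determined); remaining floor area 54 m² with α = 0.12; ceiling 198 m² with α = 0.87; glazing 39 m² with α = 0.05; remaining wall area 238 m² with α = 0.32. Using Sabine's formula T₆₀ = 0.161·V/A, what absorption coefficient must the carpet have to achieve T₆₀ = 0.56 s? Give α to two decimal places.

A = 0.161·V/T₆₀ = 0.161·942/0.56 = 270.82 m² sabins.
Absorption from the other surfaces = 54·0.12 + 198·0.87 + 39·0.05 + 238·0.32 = 256.85 m², so the carpet must supply 13.98 m² over 144 m².
α = 13.98/144 = 0.097.

0.10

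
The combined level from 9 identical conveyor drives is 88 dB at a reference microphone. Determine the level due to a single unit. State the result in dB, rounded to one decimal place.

9 equal contributions raise the level by 10·log₁₀ 9 = 9.542 dB, so each unit alone gives 88 − 9.542.

78.5 dB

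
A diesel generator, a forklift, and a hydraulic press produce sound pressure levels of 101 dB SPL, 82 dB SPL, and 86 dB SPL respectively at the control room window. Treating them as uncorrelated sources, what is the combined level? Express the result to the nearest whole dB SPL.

For uncorrelated sources the intensities add, so convert each level to linear form, sum, and take 10·log₁₀ of the total.
Σ 10^(L/10) = 10^(101/10) + 10^(82/10) + 10^(86/10) = 1.315e+10.
L_total = 10·log₁₀(1.315e+10) = 101.19 dB SPL.

101 dB SPL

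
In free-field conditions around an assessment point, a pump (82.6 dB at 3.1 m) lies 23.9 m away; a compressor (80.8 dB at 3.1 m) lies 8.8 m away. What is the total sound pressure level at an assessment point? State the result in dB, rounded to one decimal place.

72.5 dB

First find each source's level at the receiver (point-source: −20·log₁₀(r/r_ref)), then combine on an intensity basis.
pump: 82.6 − 20·log₁₀(23.9/3.1) = 82.6 − 17.74 = 64.86 dB.
compressor: 80.8 − 20·log₁₀(8.8/3.1) = 80.8 − 9.06 = 71.74 dB.
Σ 10^(L/10) = 1.798e+07 → L_total = 10·log₁₀(1.798e+07) = 72.55 dB.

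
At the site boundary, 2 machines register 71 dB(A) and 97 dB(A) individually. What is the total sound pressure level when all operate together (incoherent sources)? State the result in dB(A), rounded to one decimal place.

Incoherent sources combine by intensity addition: L_total = 10·log₁₀(Σ 10^(L_i/10)).
Σ 10^(L/10) = 10^(71/10) + 10^(97/10) = 5.024e+09.
L_total = 10·log₁₀(5.024e+09) = 97.01 dB(A).

97.0 dB(A)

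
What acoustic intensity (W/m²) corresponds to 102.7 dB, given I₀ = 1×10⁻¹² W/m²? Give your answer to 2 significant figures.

I = I₀·10^(L/10) = 10⁻¹² × 10^(102.7/10) = 10^(-1.730).

0.019 W/m²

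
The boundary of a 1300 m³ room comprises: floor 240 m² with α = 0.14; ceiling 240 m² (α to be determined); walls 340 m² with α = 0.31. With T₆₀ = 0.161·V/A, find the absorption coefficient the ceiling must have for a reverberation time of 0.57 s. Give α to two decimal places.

From T₆₀ = 0.161·V/A, the target T₆₀ = 0.57 s needs A = 0.161·1300/0.57 = 367.19 m².
Absorption from the other surfaces = 240·0.14 + 340·0.31 = 139.00 m², so the ceiling must supply 228.19 m² over 240 m².
α = 228.19/240 = 0.951.

0.95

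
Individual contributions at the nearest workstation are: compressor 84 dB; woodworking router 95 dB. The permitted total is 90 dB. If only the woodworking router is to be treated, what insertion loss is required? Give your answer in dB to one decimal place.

6.3 dB

The untreated sources together contribute 10^(84/10) = 2.512e+08, i.e. 84.00 dB.
The limit corresponds to 10^(90/10) = 1.000e+09; subtracting the fixed part leaves 7.488e+08 for the woodworking router, i.e. 88.74 dB.
So the woodworking router must be reduced from 95 to 88.74 dB: IL = 6.26 dB.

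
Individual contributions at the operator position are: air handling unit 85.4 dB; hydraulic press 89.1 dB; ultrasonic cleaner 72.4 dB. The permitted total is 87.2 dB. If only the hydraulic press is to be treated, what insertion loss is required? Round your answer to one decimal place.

Fixed contribution from the other sources: Σ 10^(L/10) = 10^(85.4/10) + 10^(72.4/10) = 3.641e+08 (85.61 dB).
The limit corresponds to 10^(87.2/10) = 5.248e+08; subtracting the fixed part leaves 1.607e+08 for the hydraulic press, i.e. 82.06 dB.
So the hydraulic press must be reduced from 89.1 to 82.06 dB: IL = 7.04 dB.

7.0 dB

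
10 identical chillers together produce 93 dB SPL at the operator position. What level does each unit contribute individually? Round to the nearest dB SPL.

83 dB SPL

Dividing the total intensity by 10 lowers the level by 10·log₁₀ 10 = 10.000 dB: L₁ = 93 − 10.000.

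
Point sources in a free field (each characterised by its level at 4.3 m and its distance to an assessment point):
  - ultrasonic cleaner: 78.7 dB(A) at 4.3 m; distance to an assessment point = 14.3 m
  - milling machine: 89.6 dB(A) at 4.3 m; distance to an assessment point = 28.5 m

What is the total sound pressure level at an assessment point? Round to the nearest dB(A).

Propagate each source to the receiver with L = L_ref − 20·log₁₀(r/r_ref), then add intensities.
ultrasonic cleaner: 78.7 − 20·log₁₀(14.3/4.3) = 78.7 − 10.44 = 68.26 dB(A).
milling machine: 89.6 − 20·log₁₀(28.5/4.3) = 89.6 − 16.43 = 73.17 dB(A).
Σ 10^(L/10) = 2.746e+07 → L_total = 10·log₁₀(2.746e+07) = 74.39 dB(A).

74 dB(A)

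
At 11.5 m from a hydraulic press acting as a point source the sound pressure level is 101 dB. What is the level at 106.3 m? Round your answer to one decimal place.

81.7 dB

Spherical spreading from a point source gives a 20·log₁₀(r₂/r₁) drop.
L₂ = 101 − 20·log₁₀(106.3/11.5) = 101 − 19.317 = 81.68 dB.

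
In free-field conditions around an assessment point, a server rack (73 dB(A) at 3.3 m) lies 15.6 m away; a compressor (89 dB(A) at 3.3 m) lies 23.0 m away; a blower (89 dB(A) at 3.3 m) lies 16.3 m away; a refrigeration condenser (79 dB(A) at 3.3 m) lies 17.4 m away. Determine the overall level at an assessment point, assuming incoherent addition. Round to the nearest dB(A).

77 dB(A)

First find each source's level at the receiver (point-source: −20·log₁₀(r/r_ref)), then combine on an intensity basis.
server rack: 73 − 20·log₁₀(15.6/3.3) = 73 − 13.49 = 59.51 dB(A).
compressor: 89 − 20·log₁₀(23.0/3.3) = 89 − 16.86 = 72.14 dB(A).
blower: 89 − 20·log₁₀(16.3/3.3) = 89 − 13.87 = 75.13 dB(A).
refrigeration condenser: 79 − 20·log₁₀(17.4/3.3) = 79 − 14.44 = 64.56 dB(A).
Σ 10^(L/10) = 5.266e+07 → L_total = 10·log₁₀(5.266e+07) = 77.21 dB(A).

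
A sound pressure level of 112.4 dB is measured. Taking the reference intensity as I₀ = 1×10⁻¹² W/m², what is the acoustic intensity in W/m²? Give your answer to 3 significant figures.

I/I₀ = 10^(112.4/10) = 1.738e+11, so I = 1.738e+11 × 10⁻¹² W/m².

0.174 W/m²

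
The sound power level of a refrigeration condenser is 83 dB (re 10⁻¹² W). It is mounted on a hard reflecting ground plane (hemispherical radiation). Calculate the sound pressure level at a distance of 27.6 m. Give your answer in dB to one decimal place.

The power spreads over a hemisphere of area 2π·r², so L_p = L_w − 10·log₁₀(2π·r²).
2π·r² = 4786 m², 10·log₁₀ of that is 36.800 dB.
L_p = 83 − 36.800 = 46.20 dB.

46.2 dB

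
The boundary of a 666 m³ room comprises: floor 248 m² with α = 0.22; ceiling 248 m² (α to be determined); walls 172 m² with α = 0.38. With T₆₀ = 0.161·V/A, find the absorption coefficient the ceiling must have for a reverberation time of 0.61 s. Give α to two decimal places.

0.23

Required total absorption A = 0.161·666/0.61 = 175.78 m².
Absorption from the other surfaces = 248·0.22 + 172·0.38 = 119.92 m², so the ceiling must supply 55.86 m² over 248 m².
α = 55.86/248 = 0.225.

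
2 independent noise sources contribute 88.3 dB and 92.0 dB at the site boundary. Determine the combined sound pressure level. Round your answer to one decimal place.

Incoherent sources combine by intensity addition: L_total = 10·log₁₀(Σ 10^(L_i/10)).
Σ 10^(L/10) = 10^(88.3/10) + 10^(92.0/10) = 2.261e+09.
L_total = 10·log₁₀(2.261e+09) = 93.54 dB.

93.5 dB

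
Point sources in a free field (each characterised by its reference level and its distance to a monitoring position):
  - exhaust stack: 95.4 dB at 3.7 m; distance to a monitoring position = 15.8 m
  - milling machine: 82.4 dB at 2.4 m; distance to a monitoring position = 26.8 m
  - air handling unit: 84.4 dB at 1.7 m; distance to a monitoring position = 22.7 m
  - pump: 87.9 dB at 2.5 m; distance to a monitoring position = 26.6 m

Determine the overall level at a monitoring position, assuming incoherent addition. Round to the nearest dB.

First find each source's level at the receiver (point-source: −20·log₁₀(r/r_ref)), then combine on an intensity basis.
exhaust stack: 95.4 − 20·log₁₀(15.8/3.7) = 95.4 − 12.61 = 82.79 dB.
milling machine: 82.4 − 20·log₁₀(26.8/2.4) = 82.4 − 20.96 = 61.44 dB.
air handling unit: 84.4 − 20·log₁₀(22.7/1.7) = 84.4 − 22.51 = 61.89 dB.
pump: 87.9 − 20·log₁₀(26.6/2.5) = 87.9 − 20.54 = 67.36 dB.
Σ 10^(L/10) = 1.985e+08 → L_total = 10·log₁₀(1.985e+08) = 82.98 dB.

83 dB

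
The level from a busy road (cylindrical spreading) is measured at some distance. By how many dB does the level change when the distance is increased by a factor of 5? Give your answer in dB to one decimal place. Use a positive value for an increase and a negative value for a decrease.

A line source loses 3 dB per doubling of distance; generally ΔL = −10·log₁₀(r₂/r₁).
ΔL = −10·log₁₀(5) = -6.99 dB.

-7.0 dB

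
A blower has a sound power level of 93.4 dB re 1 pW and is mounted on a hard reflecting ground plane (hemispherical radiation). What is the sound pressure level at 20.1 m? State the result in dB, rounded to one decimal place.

59.4 dB

Free-field hemispherical radiation: L_p = L_w − 10·log₁₀(2π·r²), r = 20.1 m.
2π·r² = 2538 m², 10·log₁₀ of that is 34.046 dB.
L_p = 93.4 − 34.046 = 59.35 dB.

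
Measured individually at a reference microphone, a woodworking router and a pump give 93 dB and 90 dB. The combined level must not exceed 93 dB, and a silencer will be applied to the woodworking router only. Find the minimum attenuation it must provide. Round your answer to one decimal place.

3.0 dB

The untreated sources together contribute 10^(90/10) = 1.000e+09, i.e. 90.00 dB.
To meet 93 dB overall, the treated woodworking router may contribute at most 10^(93/10) − 1.000e+09 = 9.953e+08, i.e. 89.98 dB.
So the woodworking router must be reduced from 93 to 89.98 dB: IL = 3.02 dB.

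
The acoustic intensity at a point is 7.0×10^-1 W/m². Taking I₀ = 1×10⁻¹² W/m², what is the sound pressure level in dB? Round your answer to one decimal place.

L = 10·log₁₀(I/I₀) = 10·log₁₀(7.0×10^-1/10⁻¹²) = 10·log₁₀(7.0×10^11).
L = 10·(0.8451 + 11) = 118.45 dB.

118.5 dB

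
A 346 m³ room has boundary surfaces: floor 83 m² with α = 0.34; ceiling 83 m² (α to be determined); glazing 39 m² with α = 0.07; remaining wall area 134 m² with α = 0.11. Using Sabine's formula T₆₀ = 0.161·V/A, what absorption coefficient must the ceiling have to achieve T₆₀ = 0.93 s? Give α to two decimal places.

A = 0.161·V/T₆₀ = 0.161·346/0.93 = 59.90 m² sabins.
Absorption from the other surfaces = 83·0.34 + 39·0.07 + 134·0.11 = 45.69 m², so the ceiling must supply 14.21 m² over 83 m².
α = 14.21/83 = 0.171.

0.17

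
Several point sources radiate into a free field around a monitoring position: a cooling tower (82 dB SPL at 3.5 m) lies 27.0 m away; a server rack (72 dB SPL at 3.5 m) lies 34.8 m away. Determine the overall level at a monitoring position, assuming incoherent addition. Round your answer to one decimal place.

64.5 dB SPL

Apply inverse-square spreading to bring every level to the receiver, then sum 10^(L/10).
cooling tower: 82 − 20·log₁₀(27.0/3.5) = 82 − 17.75 = 64.25 dB SPL.
server rack: 72 − 20·log₁₀(34.8/3.5) = 72 − 19.95 = 52.05 dB SPL.
Σ 10^(L/10) = 2.824e+06 → L_total = 10·log₁₀(2.824e+06) = 64.51 dB SPL.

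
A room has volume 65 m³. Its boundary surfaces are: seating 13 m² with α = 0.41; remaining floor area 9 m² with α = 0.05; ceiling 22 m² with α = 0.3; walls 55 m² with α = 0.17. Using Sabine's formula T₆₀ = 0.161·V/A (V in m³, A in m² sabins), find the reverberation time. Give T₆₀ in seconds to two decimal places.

0.48 s

A = Σ Sᵢαᵢ = 13·0.41 + 9·0.05 + 22·0.3 + 55·0.17 = 21.73 m².
T₆₀ = 0.161·V/A = 0.161·65/21.73 = 0.482 s.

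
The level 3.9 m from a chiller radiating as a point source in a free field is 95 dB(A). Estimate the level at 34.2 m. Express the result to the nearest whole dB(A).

76 dB(A)

Spherical spreading from a point source gives a 20·log₁₀(r₂/r₁) drop.
L₂ = 95 − 20·log₁₀(34.2/3.9) = 95 − 18.859 = 76.14 dB(A).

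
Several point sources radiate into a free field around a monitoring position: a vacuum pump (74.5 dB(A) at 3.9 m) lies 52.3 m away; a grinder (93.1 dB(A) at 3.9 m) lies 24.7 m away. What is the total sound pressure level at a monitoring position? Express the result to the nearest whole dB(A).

Propagate each source to the receiver with L = L_ref − 20·log₁₀(r/r_ref), then add intensities.
vacuum pump: 74.5 − 20·log₁₀(52.3/3.9) = 74.5 − 22.55 = 51.95 dB(A).
grinder: 93.1 − 20·log₁₀(24.7/3.9) = 93.1 − 16.03 = 77.07 dB(A).
Σ 10^(L/10) = 5.106e+07 → L_total = 10·log₁₀(5.106e+07) = 77.08 dB(A).

77 dB(A)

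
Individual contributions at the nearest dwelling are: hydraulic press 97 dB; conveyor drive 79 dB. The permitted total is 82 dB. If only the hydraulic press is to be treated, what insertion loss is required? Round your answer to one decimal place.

18.0 dB

Everything except the hydraulic press sums to 10^(79/10) = 7.943e+07 in linear terms, 79.00 dB.
The limit corresponds to 10^(82/10) = 1.585e+08; subtracting the fixed part leaves 7.906e+07 for the hydraulic press, i.e. 78.98 dB.
So the hydraulic press must be reduced from 97 to 78.98 dB: IL = 18.02 dB.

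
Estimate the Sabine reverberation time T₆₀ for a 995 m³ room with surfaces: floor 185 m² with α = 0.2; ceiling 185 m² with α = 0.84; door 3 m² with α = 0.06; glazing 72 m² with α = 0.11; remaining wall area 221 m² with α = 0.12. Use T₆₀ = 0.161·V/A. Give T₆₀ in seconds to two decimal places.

0.71 s

A = Σ Sᵢαᵢ = 185·0.2 + 185·0.84 + 3·0.06 + 72·0.11 + 221·0.12 = 227.02 m².
T₆₀ = 0.161·V/A = 0.161·995/227.02 = 0.706 s.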